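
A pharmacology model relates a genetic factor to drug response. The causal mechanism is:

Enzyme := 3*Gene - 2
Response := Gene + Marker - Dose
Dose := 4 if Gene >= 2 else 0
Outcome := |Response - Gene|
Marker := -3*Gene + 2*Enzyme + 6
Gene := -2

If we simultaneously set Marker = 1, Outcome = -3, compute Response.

Setting Marker = 1, Outcome = -3 by intervention discards those variables' equations.
Dose = 4 if Gene >= 2 else 0  [with Gene=-2]  = 0
Response = Gene + Marker - Dose  [with Gene=-2, Marker=1, Dose=0]  = -1

-1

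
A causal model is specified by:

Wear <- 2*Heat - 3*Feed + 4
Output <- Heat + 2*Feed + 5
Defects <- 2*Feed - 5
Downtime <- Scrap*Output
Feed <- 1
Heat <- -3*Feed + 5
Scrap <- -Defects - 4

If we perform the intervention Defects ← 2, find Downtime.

The intervention breaks the incoming arrows to Defects: Defects <- 2*Feed - 5 no longer applies, and Defects = 2.
Heat = -3*Feed + 5  [with Feed=1]  = 2
Scrap = -Defects - 4  [with Defects=2]  = -6
Output = Heat + 2*Feed + 5  [with Heat=2, Feed=1]  = 9
Downtime = Scrap*Output  [with Scrap=-6, Output=9]  = -54

-54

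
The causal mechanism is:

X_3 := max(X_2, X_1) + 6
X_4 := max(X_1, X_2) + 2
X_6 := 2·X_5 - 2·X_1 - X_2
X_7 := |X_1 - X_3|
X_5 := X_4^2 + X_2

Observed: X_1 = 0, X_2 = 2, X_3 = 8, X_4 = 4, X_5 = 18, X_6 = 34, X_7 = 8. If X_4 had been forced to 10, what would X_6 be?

Under do(X_4=10), the mechanism X_4 := max(X_1, X_2) + 2 is discarded; X_4 is fixed at 10.
X_5 = X_4^2 + X_2  [with X_4=10, X_2=2]  = 102
X_6 = 2·X_5 - 2·X_1 - X_2  [with X_5=102, X_1=0, X_2=2]  = 202

202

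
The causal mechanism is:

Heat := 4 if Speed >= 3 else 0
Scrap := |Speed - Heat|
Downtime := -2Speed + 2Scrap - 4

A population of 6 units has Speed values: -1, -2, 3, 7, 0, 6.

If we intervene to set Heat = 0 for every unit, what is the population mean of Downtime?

-2

Every unit gets Heat=0 under the intervention. Downtime values become 0, 4, -4, -4, -4, -4; E[Downtime|do(Heat=0)] = -2.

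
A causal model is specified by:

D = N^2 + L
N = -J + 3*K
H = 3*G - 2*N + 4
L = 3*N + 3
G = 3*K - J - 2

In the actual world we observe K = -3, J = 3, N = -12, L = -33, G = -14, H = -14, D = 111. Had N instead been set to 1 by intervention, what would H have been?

The intervention breaks the incoming arrows to N: N = -J + 3*K no longer applies, and N = 1.
G = 3*K - J - 2  [with K=-3, J=3]  = -14
H = 3*G - 2*N + 4  [with G=-14, N=1]  = -40

-40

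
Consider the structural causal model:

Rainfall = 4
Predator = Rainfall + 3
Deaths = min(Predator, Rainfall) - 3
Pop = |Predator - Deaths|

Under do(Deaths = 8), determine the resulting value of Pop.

1

The intervention breaks the incoming arrows to Deaths: Deaths = min(Predator, Rainfall) - 3 no longer applies, and Deaths = 8.
Predator = Rainfall + 3  [with Rainfall=4]  = 7
Pop = |Predator - Deaths|  [with Predator=7, Deaths=8]  = 1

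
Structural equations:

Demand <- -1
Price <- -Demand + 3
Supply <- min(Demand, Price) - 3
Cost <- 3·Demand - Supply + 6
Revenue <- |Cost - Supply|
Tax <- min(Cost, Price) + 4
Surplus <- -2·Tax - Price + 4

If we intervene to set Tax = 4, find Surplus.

-8

Intervening sets Tax = 4 and removes its equation (Tax <- min(Cost, Price) + 4).
Price = -Demand + 3  [with Demand=-1]  = 4
Surplus = -2·Tax - Price + 4  [with Tax=4, Price=4]  = -8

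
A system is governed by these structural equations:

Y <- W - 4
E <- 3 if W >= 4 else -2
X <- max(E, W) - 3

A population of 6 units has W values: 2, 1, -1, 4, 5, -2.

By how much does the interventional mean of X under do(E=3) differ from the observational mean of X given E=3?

Under do(E=3), E's equation is replaced by E=3 for every unit. Per-unit X: 0, 0, 0, 1, 2, 0. Mean = 0.5.
Observing E=3 restricts to units where E's equation naturally yields 3: W ∈ {4, 5}. In that subpopulation X = 1, 2, mean 1.5.
Difference = 0.5 − 1.5 = -1.

-1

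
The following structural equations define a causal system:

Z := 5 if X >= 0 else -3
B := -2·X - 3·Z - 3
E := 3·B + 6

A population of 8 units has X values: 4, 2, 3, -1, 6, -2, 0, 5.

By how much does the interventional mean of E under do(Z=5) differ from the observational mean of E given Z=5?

Every unit gets Z=5 under the intervention. E values become -72, -60, -66, -42, -84, -36, -48, -78; E[E|do(Z=5)] = -60.75.
Conditioning on Z=5 selects the 6 unit(s) with X ∈ {4, 2, 3, 6, 0, 5}. Their E values: -72, -60, -66, -84, -48, -78. Mean = -68.
Difference = -60.75 − (-68) = 7.25.

7.25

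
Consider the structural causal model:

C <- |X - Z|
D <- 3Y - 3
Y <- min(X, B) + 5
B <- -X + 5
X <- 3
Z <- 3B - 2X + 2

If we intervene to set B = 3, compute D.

Under do(B=3), the mechanism B <- -X + 5 is discarded; B is fixed at 3.
Y = min(X, B) + 5  [with X=3, B=3]  = 8
D = 3Y - 3  [with Y=8]  = 21

21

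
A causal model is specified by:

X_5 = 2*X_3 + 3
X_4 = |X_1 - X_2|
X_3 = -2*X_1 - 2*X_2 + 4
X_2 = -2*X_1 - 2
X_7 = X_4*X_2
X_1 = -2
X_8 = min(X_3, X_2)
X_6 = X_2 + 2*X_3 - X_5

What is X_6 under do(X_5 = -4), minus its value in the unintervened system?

The intervention breaks the incoming arrows to X_5: X_5 = 2*X_3 + 3 no longer applies, and X_5 = -4.
X_2 = -2*X_1 - 2  [with X_1=-2]  = 2
X_3 = -2*X_1 - 2*X_2 + 4  [with X_1=-2, X_2=2]  = 4
X_6 = X_2 + 2*X_3 - X_5  [with X_2=2, X_3=4, X_5=-4]  = 14
Without intervention: X_2 = -2*X_1 - 2  [with X_1=-2]  = 2; X_3 = -2*X_1 - 2*X_2 + 4  [with X_1=-2, X_2=2]  = 4; X_5 = 2*X_3 + 3  [with X_3=4]  = 11; X_6 = X_2 + 2*X_3 - X_5  [with X_2=2, X_3=4, X_5=11]  = -1.
Change = 14 − (-1) = 15.

15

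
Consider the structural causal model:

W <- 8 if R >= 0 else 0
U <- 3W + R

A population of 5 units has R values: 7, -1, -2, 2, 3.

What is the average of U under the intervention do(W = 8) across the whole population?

do(W=8) breaks W's dependence on R. With W=8 fixed, U across the units is 31, 23, 22, 26, 27, mean 25.8.

25.8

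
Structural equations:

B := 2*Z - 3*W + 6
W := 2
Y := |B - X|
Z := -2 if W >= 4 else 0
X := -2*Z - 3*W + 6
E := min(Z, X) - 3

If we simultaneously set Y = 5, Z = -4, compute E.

-7

The joint intervention fixes Y = 5, Z = -4, removing each variable's own equation.
X = -2*Z - 3*W + 6  [with Z=-4, W=2]  = 8
E = min(Z, X) - 3  [with Z=-4, X=8]  = -7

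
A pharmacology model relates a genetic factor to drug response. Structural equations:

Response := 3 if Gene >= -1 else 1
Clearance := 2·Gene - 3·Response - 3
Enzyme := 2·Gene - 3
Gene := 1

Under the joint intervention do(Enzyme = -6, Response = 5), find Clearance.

-16

Setting Enzyme = -6, Response = 5 by intervention discards those variables' equations.
Clearance = 2·Gene - 3·Response - 3  [with Gene=1, Response=5]  = -16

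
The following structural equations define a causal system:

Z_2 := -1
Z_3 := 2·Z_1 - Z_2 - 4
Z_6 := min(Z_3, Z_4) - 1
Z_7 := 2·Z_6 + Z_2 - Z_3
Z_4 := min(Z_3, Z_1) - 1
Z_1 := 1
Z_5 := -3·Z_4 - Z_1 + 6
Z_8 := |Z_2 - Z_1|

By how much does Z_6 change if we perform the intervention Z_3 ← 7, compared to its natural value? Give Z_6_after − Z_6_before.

2

The intervention breaks the incoming arrows to Z_3: Z_3 := 2·Z_1 - Z_2 - 4 no longer applies, and Z_3 = 7.
Z_4 = min(Z_3, Z_1) - 1  [with Z_3=7, Z_1=1]  = 0
Z_6 = min(Z_3, Z_4) - 1  [with Z_3=7, Z_4=0]  = -1
Without intervention: Z_3 = 2·Z_1 - Z_2 - 4  [with Z_1=1, Z_2=-1]  = -1; Z_4 = min(Z_3, Z_1) - 1  [with Z_3=-1, Z_1=1]  = -2; Z_6 = min(Z_3, Z_4) - 1  [with Z_3=-1, Z_4=-2]  = -3.
Change = -1 − (-3) = 2.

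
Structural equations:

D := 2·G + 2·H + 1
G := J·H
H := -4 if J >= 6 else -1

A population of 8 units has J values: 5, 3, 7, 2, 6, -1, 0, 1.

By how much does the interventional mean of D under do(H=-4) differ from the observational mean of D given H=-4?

29

do(H=-4) breaks H's dependence on J. With H=-4 fixed, D across the units is -47, -31, -63, -23, -55, 1, -7, -15, mean -30.
Observing H=-4 restricts to units where H's equation naturally yields -4: J ∈ {7, 6}. In that subpopulation D = -63, -55, mean -59.
Difference = -30 − (-59) = 29.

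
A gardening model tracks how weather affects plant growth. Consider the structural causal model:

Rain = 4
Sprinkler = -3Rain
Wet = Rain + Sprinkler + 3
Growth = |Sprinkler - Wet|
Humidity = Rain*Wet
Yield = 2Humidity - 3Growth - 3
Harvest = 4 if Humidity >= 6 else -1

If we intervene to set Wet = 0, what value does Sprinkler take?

-12

Under do(Wet=0), the mechanism Wet = Rain + Sprinkler + 3 is discarded; Wet is fixed at 0.
Since Sprinkler is not a descendant of the intervened variable, it is unaffected.
Sprinkler = -3Rain  [with Rain=4]  = -12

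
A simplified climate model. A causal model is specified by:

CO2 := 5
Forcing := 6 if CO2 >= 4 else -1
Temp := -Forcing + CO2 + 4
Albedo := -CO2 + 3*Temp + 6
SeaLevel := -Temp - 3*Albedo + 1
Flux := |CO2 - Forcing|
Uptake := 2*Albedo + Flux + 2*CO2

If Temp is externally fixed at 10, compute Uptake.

The intervention breaks the incoming arrows to Temp: Temp := -Forcing + CO2 + 4 no longer applies, and Temp = 10.
Forcing = 6 if CO2 >= 4 else -1  [with CO2=5]  = 6
Albedo = -CO2 + 3*Temp + 6  [with CO2=5, Temp=10]  = 31
Flux = |CO2 - Forcing|  [with CO2=5, Forcing=6]  = 1
Uptake = 2*Albedo + Flux + 2*CO2  [with Albedo=31, Flux=1, CO2=5]  = 73

73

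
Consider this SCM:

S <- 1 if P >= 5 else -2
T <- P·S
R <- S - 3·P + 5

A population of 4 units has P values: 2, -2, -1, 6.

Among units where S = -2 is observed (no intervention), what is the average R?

Observing S=-2 restricts to units where S's equation naturally yields -2: P ∈ {2, -2, -1}. In that subpopulation R = -3, 9, 6, mean 4.

4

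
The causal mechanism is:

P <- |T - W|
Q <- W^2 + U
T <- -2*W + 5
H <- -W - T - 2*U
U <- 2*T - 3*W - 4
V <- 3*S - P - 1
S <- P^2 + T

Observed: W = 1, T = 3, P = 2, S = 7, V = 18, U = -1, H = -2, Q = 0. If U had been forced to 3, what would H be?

-10

Intervening sets U = 3 and removes its equation (U <- 2*T - 3*W - 4).
T = -2*W + 5  [with W=1]  = 3
H = -W - T - 2*U  [with W=1, T=3, U=3]  = -10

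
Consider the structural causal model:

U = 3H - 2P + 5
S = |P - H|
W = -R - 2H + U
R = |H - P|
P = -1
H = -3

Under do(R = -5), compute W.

9

The intervention breaks the incoming arrows to R: R = |H - P| no longer applies, and R = -5.
U = 3H - 2P + 5  [with H=-3, P=-1]  = -2
W = -R - 2H + U  [with R=-5, H=-3, U=-2]  = 9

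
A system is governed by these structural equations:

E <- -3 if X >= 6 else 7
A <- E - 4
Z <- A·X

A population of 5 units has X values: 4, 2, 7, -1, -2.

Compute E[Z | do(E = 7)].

The intervention sets E=7 in all 5 units regardless of X. Recomputing Z per unit gives 12, 6, 21, -3, -6; average 6.

6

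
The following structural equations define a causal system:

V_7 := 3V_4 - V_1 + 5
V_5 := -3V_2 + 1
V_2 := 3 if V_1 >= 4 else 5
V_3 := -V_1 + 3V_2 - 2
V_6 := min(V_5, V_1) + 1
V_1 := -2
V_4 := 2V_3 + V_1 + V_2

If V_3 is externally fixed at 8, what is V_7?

64

The intervention breaks the incoming arrows to V_3: V_3 := -V_1 + 3V_2 - 2 no longer applies, and V_3 = 8.
V_2 = 3 if V_1 >= 4 else 5  [with V_1=-2]  = 5
V_4 = 2V_3 + V_1 + V_2  [with V_3=8, V_1=-2, V_2=5]  = 19
V_7 = 3V_4 - V_1 + 5  [with V_4=19, V_1=-2]  = 64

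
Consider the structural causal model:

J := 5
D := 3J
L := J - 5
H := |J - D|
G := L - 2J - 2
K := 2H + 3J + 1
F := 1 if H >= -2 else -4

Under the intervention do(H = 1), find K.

Under do(H=1), the mechanism H := |J - D| is discarded; H is fixed at 1.
K = 2H + 3J + 1  [with H=1, J=5]  = 18

18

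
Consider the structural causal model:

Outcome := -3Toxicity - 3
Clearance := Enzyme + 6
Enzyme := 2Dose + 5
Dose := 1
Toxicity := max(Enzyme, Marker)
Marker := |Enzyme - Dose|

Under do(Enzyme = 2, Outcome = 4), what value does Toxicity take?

2

The joint intervention fixes Enzyme = 2, Outcome = 4, removing each variable's own equation.
Marker = |Enzyme - Dose|  [with Enzyme=2, Dose=1]  = 1
Toxicity = max(Enzyme, Marker)  [with Enzyme=2, Marker=1]  = 2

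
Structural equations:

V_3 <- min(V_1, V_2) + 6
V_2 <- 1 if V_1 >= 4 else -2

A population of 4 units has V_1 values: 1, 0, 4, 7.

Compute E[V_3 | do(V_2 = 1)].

The intervention sets V_2=1 in all 4 units regardless of V_1. Recomputing V_3 per unit gives 7, 6, 7, 7; average 6.75.

6.75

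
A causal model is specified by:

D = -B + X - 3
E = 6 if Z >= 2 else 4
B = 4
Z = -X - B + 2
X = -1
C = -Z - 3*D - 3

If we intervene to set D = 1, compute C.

-5

Intervening sets D = 1 and removes its equation (D = -B + X - 3).
Z = -X - B + 2  [with X=-1, B=4]  = -1
C = -Z - 3*D - 3  [with Z=-1, D=1]  = -5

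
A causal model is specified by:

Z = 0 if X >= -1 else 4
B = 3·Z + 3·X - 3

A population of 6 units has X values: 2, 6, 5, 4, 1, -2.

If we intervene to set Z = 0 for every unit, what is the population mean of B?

5

The intervention sets Z=0 in all 6 units regardless of X. Recomputing B per unit gives 3, 15, 12, 9, 0, -9; average 5.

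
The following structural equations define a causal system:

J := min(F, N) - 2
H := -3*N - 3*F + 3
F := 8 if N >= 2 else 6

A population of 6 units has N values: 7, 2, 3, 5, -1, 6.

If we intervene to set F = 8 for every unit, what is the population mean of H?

-32

do(F=8) breaks F's dependence on N. With F=8 fixed, H across the units is -42, -27, -30, -36, -18, -39, mean -32.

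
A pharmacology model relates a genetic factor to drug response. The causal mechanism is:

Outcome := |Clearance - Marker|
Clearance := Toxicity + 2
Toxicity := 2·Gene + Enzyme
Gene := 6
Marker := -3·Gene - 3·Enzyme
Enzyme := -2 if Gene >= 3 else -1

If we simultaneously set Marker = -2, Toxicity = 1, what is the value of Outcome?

5

Setting Marker = -2, Toxicity = 1 by intervention discards those variables' equations.
Clearance = Toxicity + 2  [with Toxicity=1]  = 3
Outcome = |Clearance - Marker|  [with Clearance=3, Marker=-2]  = 5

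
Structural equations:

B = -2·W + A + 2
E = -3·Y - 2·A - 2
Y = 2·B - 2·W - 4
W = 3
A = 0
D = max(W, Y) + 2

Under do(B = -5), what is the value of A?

Under do(B=-5), the mechanism B = -2·W + A + 2 is discarded; B is fixed at -5.
A is not downstream of the intervention, so its value is determined by the original equations.

0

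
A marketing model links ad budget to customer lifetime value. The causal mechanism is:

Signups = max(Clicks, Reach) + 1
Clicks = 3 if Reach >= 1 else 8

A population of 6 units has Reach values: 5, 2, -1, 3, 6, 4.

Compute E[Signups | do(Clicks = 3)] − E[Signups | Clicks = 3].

-0.2

Every unit gets Clicks=3 under the intervention. Signups values become 6, 4, 4, 4, 7, 5; E[Signups|do(Clicks=3)] = 5.
Observing Clicks=3 restricts to units where Clicks's equation naturally yields 3: Reach ∈ {5, 2, 3, 6, 4}. In that subpopulation Signups = 6, 4, 4, 7, 5, mean 5.2.
Difference = 5 − 5.2 = -0.2.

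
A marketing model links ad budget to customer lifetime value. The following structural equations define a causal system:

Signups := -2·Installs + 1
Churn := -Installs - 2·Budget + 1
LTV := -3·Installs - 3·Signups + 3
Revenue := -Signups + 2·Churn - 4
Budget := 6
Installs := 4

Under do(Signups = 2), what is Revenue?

-36

do(Signups=2) replaces the equation Signups := -2·Installs + 1 with the constant Signups = 2.
Churn = -Installs - 2·Budget + 1  [with Installs=4, Budget=6]  = -15
Revenue = -Signups + 2·Churn - 4  [with Signups=2, Churn=-15]  = -36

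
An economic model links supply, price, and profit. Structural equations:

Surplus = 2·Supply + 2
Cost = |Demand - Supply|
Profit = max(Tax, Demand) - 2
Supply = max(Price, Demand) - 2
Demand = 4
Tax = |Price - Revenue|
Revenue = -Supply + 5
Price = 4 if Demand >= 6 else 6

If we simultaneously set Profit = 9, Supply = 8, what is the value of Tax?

Setting Profit = 9, Supply = 8 by intervention discards those variables' equations.
Price = 4 if Demand >= 6 else 6  [with Demand=4]  = 6
Revenue = -Supply + 5  [with Supply=8]  = -3
Tax = |Price - Revenue|  [with Price=6, Revenue=-3]  = 9

9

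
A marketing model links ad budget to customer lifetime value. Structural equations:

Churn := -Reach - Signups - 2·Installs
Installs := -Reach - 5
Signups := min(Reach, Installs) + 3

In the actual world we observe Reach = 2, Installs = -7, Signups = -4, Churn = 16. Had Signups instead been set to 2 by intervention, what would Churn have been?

10

The intervention breaks the incoming arrows to Signups: Signups := min(Reach, Installs) + 3 no longer applies, and Signups = 2.
Installs = -Reach - 5  [with Reach=2]  = -7
Churn = -Reach - Signups - 2·Installs  [with Reach=2, Signups=2, Installs=-7]  = 10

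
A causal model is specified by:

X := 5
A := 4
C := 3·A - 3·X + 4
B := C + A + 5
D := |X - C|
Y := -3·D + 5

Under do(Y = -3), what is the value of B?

10

do(Y=-3) replaces the equation Y := -3·D + 5 with the constant Y = -3.
No directed path runs from Y to B, so B keeps its natural value.
C = 3·A - 3·X + 4  [with A=4, X=5]  = 1
B = C + A + 5  [with C=1, A=4]  = 10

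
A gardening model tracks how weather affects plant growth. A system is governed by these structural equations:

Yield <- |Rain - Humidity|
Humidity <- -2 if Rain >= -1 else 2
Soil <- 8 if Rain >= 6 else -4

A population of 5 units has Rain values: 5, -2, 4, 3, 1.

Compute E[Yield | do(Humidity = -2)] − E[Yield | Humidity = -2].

do(Humidity=-2) breaks Humidity's dependence on Rain. With Humidity=-2 fixed, Yield across the units is 7, 0, 6, 5, 3, mean 4.2.
E[Yield|Humidity=-2] averages over only the 4 units with Humidity=-2 (Rain = 5, 4, 3, 1): Yield = 7, 6, 5, 3, mean 5.25.
Difference = 4.2 − 5.25 = -1.05.

-1.05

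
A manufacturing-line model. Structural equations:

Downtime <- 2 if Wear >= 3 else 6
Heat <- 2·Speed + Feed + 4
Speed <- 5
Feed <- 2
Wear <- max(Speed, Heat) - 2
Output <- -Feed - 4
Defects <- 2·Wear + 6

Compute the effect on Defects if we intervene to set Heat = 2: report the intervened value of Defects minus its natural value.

-22

do(Heat=2) replaces the equation Heat <- 2·Speed + Feed + 4 with the constant Heat = 2.
Wear = max(Speed, Heat) - 2  [with Speed=5, Heat=2]  = 3
Defects = 2·Wear + 6  [with Wear=3]  = 12
Without intervention: Heat = 2·Speed + Feed + 4  [with Speed=5, Feed=2]  = 16; Wear = max(Speed, Heat) - 2  [with Speed=5, Heat=16]  = 14; Defects = 2·Wear + 6  [with Wear=14]  = 34.
Change = 12 − 34 = -22.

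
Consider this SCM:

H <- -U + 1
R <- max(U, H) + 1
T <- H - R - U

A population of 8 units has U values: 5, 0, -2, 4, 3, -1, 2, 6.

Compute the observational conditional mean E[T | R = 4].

-4

Conditioning on R=4 selects the 2 unit(s) with U ∈ {-2, 3}. Their T values: 1, -9. Mean = -4.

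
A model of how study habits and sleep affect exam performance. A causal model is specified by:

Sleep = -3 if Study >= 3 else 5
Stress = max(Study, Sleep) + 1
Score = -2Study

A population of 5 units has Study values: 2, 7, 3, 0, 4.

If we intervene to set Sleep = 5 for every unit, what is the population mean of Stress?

do(Sleep=5) breaks Sleep's dependence on Study. With Sleep=5 fixed, Stress across the units is 6, 8, 6, 6, 6, mean 6.4.

6.4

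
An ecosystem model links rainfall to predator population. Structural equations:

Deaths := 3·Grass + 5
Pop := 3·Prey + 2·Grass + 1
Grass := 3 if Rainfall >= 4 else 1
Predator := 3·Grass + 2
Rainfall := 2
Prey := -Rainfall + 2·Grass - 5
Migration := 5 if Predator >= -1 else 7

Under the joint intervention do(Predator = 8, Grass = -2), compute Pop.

-36

Under do(Predator = 8, Grass = -2), each intervened variable's structural equation is replaced by its fixed value.
Prey = -Rainfall + 2·Grass - 5  [with Rainfall=2, Grass=-2]  = -11
Pop = 3·Prey + 2·Grass + 1  [with Prey=-11, Grass=-2]  = -36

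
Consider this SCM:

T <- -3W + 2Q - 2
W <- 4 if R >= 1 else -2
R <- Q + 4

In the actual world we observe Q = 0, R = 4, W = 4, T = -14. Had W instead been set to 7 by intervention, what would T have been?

-23

The intervention breaks the incoming arrows to W: W <- 4 if R >= 1 else -2 no longer applies, and W = 7.
T = -3W + 2Q - 2  [with W=7, Q=0]  = -23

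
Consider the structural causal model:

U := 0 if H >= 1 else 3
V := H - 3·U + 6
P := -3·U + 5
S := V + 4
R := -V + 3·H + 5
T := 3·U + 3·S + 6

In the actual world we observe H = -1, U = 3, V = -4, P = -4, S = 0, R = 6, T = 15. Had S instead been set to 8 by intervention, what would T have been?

39

Under do(S=8), the mechanism S := V + 4 is discarded; S is fixed at 8.
U = 0 if H >= 1 else 3  [with H=-1]  = 3
T = 3·U + 3·S + 6  [with U=3, S=8]  = 39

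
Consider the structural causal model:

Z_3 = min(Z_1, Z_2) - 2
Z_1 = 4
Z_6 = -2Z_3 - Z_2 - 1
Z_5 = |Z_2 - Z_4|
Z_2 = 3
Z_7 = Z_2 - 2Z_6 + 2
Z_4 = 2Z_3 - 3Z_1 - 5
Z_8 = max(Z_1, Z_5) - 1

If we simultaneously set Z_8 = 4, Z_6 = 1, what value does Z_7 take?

3

Setting Z_8 = 4, Z_6 = 1 by intervention discards those variables' equations.
Z_7 = Z_2 - 2Z_6 + 2  [with Z_2=3, Z_6=1]  = 3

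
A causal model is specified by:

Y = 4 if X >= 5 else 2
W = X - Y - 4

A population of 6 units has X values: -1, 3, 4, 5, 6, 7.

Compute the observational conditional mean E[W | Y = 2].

-4

Observing Y=2 restricts to units where Y's equation naturally yields 2: X ∈ {-1, 3, 4}. In that subpopulation W = -7, -3, -2, mean -4.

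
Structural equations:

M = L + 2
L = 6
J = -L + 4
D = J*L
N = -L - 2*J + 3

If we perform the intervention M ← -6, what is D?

Intervening sets M = -6 and removes its equation (M = L + 2).
No directed path runs from M to D, so D keeps its natural value.
J = -L + 4  [with L=6]  = -2
D = J*L  [with J=-2, L=6]  = -12

-12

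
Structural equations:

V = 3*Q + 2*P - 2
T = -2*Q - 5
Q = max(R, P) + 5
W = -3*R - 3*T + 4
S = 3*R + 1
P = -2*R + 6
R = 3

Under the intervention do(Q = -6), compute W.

-26

The intervention breaks the incoming arrows to Q: Q = max(R, P) + 5 no longer applies, and Q = -6.
T = -2*Q - 5  [with Q=-6]  = 7
W = -3*R - 3*T + 4  [with R=3, T=7]  = -26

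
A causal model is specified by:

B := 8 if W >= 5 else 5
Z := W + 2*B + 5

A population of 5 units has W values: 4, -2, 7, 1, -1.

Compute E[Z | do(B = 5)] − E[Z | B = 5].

1.3

The intervention sets B=5 in all 5 units regardless of W. Recomputing Z per unit gives 19, 13, 22, 16, 14; average 16.8.
Conditioning on B=5 selects the 4 unit(s) with W ∈ {4, -2, 1, -1}. Their Z values: 19, 13, 16, 14. Mean = 15.5.
Difference = 16.8 − 15.5 = 1.3.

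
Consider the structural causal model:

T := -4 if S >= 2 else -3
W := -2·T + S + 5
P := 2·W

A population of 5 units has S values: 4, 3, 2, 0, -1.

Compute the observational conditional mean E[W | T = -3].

E[W|T=-3] averages over only the 2 units with T=-3 (S = 0, -1): W = 11, 10, mean 10.5.

10.5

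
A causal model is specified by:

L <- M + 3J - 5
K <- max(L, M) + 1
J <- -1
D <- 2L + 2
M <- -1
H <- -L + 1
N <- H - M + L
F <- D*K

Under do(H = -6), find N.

The intervention breaks the incoming arrows to H: H <- -L + 1 no longer applies, and H = -6.
L = M + 3J - 5  [with M=-1, J=-1]  = -9
N = H - M + L  [with H=-6, M=-1, L=-9]  = -14

-14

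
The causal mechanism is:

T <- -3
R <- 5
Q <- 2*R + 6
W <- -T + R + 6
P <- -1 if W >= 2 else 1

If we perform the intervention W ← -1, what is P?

1

Intervening sets W = -1 and removes its equation (W <- -T + R + 6).
P = -1 if W >= 2 else 1  [with W=-1]  = 1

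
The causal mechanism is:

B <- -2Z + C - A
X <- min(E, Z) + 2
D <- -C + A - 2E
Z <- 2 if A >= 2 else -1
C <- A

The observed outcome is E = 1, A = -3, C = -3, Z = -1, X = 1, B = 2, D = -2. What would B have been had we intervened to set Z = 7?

-14

Under do(Z=7), the mechanism Z <- 2 if A >= 2 else -1 is discarded; Z is fixed at 7.
C = A  [with A=-3]  = -3
B = -2Z + C - A  [with Z=7, C=-3, A=-3]  = -14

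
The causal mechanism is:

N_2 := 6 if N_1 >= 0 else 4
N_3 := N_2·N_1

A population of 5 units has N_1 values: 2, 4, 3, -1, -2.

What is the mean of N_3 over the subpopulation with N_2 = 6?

18

Observing N_2=6 restricts to units where N_2's equation naturally yields 6: N_1 ∈ {2, 4, 3}. In that subpopulation N_3 = 12, 24, 18, mean 18.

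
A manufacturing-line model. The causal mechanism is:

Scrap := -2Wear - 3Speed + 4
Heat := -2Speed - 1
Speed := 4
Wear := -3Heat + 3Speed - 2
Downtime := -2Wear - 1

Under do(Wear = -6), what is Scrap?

4

The intervention breaks the incoming arrows to Wear: Wear := -3Heat + 3Speed - 2 no longer applies, and Wear = -6.
Scrap = -2Wear - 3Speed + 4  [with Wear=-6, Speed=4]  = 4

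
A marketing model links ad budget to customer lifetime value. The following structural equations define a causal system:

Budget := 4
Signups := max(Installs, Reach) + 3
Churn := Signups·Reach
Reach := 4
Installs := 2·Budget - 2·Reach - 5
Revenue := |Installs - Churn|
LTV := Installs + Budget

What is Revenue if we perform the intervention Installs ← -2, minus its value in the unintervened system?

The intervention breaks the incoming arrows to Installs: Installs := 2·Budget - 2·Reach - 5 no longer applies, and Installs = -2.
Signups = max(Installs, Reach) + 3  [with Installs=-2, Reach=4]  = 7
Churn = Signups·Reach  [with Signups=7, Reach=4]  = 28
Revenue = |Installs - Churn|  [with Installs=-2, Churn=28]  = 30
Without intervention: Installs = 2·Budget - 2·Reach - 5  [with Budget=4, Reach=4]  = -5; Signups = max(Installs, Reach) + 3  [with Installs=-5, Reach=4]  = 7; Churn = Signups·Reach  [with Signups=7, Reach=4]  = 28; Revenue = |Installs - Churn|  [with Installs=-5, Churn=28]  = 33.
Change = 30 − 33 = -3.

-3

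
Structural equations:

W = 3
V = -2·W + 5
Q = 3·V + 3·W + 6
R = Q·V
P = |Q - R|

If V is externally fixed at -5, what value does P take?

do(V=-5) replaces the equation V = -2·W + 5 with the constant V = -5.
Q = 3·V + 3·W + 6  [with V=-5, W=3]  = 0
R = Q·V  [with Q=0, V=-5]  = 0
P = |Q - R|  [with Q=0, R=0]  = 0

0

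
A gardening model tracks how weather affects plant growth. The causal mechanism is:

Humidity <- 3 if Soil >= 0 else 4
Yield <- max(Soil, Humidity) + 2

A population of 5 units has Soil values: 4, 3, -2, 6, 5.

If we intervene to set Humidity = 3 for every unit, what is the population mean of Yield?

6.2

do(Humidity=3) breaks Humidity's dependence on Soil. With Humidity=3 fixed, Yield across the units is 6, 5, 5, 8, 7, mean 6.2.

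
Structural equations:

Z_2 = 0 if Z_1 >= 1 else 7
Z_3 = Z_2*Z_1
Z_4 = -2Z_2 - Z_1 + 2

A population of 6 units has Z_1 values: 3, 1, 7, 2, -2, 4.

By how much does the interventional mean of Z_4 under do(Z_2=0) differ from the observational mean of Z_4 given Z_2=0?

do(Z_2=0) breaks Z_2's dependence on Z_1. With Z_2=0 fixed, Z_4 across the units is -1, 1, -5, 0, 4, -2, mean -0.5.
Conditioning on Z_2=0 selects the 5 unit(s) with Z_1 ∈ {3, 1, 7, 2, 4}. Their Z_4 values: -1, 1, -5, 0, -2. Mean = -1.4.
Difference = -0.5 − (-1.4) = 0.9.

0.9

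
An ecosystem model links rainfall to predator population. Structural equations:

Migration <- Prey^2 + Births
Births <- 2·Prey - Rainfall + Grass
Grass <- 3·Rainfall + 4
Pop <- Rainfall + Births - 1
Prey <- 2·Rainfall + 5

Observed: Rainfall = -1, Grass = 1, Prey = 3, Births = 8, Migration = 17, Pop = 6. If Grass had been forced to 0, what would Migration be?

do(Grass=0) replaces the equation Grass <- 3·Rainfall + 4 with the constant Grass = 0.
Prey = 2·Rainfall + 5  [with Rainfall=-1]  = 3
Births = 2·Prey - Rainfall + Grass  [with Prey=3, Rainfall=-1, Grass=0]  = 7
Migration = Prey^2 + Births  [with Prey=3, Births=7]  = 16

16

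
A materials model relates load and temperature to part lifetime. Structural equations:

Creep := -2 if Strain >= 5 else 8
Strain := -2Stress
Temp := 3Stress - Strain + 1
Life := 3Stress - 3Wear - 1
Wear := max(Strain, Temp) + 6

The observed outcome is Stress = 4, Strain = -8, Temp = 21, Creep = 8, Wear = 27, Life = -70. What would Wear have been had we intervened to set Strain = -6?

do(Strain=-6) replaces the equation Strain := -2Stress with the constant Strain = -6.
Temp = 3Stress - Strain + 1  [with Stress=4, Strain=-6]  = 19
Wear = max(Strain, Temp) + 6  [with Strain=-6, Temp=19]  = 25

25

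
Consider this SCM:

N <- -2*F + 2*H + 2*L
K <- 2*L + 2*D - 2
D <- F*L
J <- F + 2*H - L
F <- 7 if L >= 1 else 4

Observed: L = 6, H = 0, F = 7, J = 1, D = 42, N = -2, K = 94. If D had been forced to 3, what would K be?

Under do(D=3), the mechanism D <- F*L is discarded; D is fixed at 3.
K = 2*L + 2*D - 2  [with L=6, D=3]  = 16

16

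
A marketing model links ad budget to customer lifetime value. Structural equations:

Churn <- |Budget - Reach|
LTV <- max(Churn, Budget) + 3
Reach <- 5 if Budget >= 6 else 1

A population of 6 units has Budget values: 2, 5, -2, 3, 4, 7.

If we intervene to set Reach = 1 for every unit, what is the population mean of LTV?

The intervention sets Reach=1 in all 6 units regardless of Budget. Recomputing LTV per unit gives 5, 8, 6, 6, 7, 10; average 7.

7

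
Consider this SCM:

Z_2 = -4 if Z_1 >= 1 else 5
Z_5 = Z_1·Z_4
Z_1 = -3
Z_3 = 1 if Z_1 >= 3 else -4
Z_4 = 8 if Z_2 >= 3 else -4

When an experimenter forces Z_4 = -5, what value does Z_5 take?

15

Intervening sets Z_4 = -5 and removes its equation (Z_4 = 8 if Z_2 >= 3 else -4).
Z_5 = Z_1·Z_4  [with Z_1=-3, Z_4=-5]  = 15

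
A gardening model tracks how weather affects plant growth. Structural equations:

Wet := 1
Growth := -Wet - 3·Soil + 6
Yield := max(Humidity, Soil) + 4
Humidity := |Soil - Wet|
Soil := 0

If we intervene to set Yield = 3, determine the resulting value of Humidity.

The intervention breaks the incoming arrows to Yield: Yield := max(Humidity, Soil) + 4 no longer applies, and Yield = 3.
Since Humidity is not a descendant of the intervened variable, it is unaffected.
Humidity = |Soil - Wet|  [with Soil=0, Wet=1]  = 1

1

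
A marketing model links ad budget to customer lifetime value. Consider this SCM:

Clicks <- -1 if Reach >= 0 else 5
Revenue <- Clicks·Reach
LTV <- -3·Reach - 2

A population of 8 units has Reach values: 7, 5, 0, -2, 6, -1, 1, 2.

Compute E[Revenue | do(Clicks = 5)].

11.25

do(Clicks=5) breaks Clicks's dependence on Reach. With Clicks=5 fixed, Revenue across the units is 35, 25, 0, -10, 30, -5, 5, 10, mean 11.25.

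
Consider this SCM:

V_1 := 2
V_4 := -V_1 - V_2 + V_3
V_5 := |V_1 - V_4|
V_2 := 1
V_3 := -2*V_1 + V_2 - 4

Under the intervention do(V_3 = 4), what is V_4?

1

The intervention breaks the incoming arrows to V_3: V_3 := -2*V_1 + V_2 - 4 no longer applies, and V_3 = 4.
V_4 = -V_1 - V_2 + V_3  [with V_1=2, V_2=1, V_3=4]  = 1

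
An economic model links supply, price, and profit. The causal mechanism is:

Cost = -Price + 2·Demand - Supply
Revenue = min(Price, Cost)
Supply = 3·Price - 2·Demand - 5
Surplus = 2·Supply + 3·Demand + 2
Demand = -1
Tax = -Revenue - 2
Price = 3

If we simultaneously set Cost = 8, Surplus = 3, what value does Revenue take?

Setting Cost = 8, Surplus = 3 by intervention discards those variables' equations.
Revenue = min(Price, Cost)  [with Price=3, Cost=8]  = 3

3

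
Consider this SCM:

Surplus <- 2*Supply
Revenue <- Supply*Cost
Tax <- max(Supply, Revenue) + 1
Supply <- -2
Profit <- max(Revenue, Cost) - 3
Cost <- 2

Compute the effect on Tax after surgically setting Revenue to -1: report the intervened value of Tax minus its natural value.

1

The intervention breaks the incoming arrows to Revenue: Revenue <- Supply*Cost no longer applies, and Revenue = -1.
Tax = max(Supply, Revenue) + 1  [with Supply=-2, Revenue=-1]  = 0
Without intervention: Revenue = Supply*Cost  [with Supply=-2, Cost=2]  = -4; Tax = max(Supply, Revenue) + 1  [with Supply=-2, Revenue=-4]  = -1.
Change = 0 − (-1) = 1.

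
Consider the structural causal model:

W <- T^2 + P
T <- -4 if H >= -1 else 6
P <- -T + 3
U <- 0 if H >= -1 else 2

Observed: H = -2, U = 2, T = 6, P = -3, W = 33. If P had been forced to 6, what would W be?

42

Intervening sets P = 6 and removes its equation (P <- -T + 3).
T = -4 if H >= -1 else 6  [with H=-2]  = 6
W = T^2 + P  [with T=6, P=6]  = 42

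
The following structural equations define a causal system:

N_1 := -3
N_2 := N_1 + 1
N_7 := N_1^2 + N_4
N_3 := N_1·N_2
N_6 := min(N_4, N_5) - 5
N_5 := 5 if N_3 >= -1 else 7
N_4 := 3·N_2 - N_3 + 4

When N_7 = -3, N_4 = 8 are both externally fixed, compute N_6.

Setting N_7 = -3, N_4 = 8 by intervention discards those variables' equations.
N_2 = N_1 + 1  [with N_1=-3]  = -2
N_3 = N_1·N_2  [with N_1=-3, N_2=-2]  = 6
N_5 = 5 if N_3 >= -1 else 7  [with N_3=6]  = 5
N_6 = min(N_4, N_5) - 5  [with N_4=8, N_5=5]  = 0

0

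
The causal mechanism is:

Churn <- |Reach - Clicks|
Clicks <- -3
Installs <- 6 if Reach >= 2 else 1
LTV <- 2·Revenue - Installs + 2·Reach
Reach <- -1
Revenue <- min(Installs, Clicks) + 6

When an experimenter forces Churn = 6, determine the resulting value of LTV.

3

Under do(Churn=6), the mechanism Churn <- |Reach - Clicks| is discarded; Churn is fixed at 6.
Since LTV is not a descendant of the intervened variable, it is unaffected.
Installs = 6 if Reach >= 2 else 1  [with Reach=-1]  = 1
Revenue = min(Installs, Clicks) + 6  [with Installs=1, Clicks=-3]  = 3
LTV = 2·Revenue - Installs + 2·Reach  [with Revenue=3, Installs=1, Reach=-1]  = 3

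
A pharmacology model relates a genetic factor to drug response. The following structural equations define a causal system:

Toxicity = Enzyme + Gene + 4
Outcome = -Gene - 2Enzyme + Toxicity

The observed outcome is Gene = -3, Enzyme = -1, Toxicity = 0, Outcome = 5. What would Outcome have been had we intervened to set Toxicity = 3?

8

The intervention breaks the incoming arrows to Toxicity: Toxicity = Enzyme + Gene + 4 no longer applies, and Toxicity = 3.
Outcome = -Gene - 2Enzyme + Toxicity  [with Gene=-3, Enzyme=-1, Toxicity=3]  = 8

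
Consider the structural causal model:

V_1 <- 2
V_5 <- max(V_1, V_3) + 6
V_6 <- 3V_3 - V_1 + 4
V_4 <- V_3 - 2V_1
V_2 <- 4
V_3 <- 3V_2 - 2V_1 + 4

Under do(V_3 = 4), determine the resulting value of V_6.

14

The intervention breaks the incoming arrows to V_3: V_3 <- 3V_2 - 2V_1 + 4 no longer applies, and V_3 = 4.
V_6 = 3V_3 - V_1 + 4  [with V_3=4, V_1=2]  = 14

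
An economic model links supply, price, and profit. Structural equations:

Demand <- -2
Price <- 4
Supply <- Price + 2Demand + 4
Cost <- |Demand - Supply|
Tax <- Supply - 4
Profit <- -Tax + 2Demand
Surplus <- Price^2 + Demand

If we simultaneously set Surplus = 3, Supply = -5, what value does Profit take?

5

Setting Surplus = 3, Supply = -5 by intervention discards those variables' equations.
Tax = Supply - 4  [with Supply=-5]  = -9
Profit = -Tax + 2Demand  [with Tax=-9, Demand=-2]  = 5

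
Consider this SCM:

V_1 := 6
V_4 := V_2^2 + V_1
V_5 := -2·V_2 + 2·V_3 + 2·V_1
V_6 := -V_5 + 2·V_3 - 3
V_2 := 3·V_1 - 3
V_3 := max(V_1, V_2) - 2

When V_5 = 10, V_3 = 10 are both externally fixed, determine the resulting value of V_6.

7

The joint intervention fixes V_5 = 10, V_3 = 10, removing each variable's own equation.
V_6 = -V_5 + 2·V_3 - 3  [with V_5=10, V_3=10]  = 7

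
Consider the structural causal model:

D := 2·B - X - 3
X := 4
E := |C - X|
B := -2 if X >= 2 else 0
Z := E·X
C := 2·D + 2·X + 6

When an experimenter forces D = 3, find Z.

64

The intervention breaks the incoming arrows to D: D := 2·B - X - 3 no longer applies, and D = 3.
C = 2·D + 2·X + 6  [with D=3, X=4]  = 20
E = |C - X|  [with C=20, X=4]  = 16
Z = E·X  [with E=16, X=4]  = 64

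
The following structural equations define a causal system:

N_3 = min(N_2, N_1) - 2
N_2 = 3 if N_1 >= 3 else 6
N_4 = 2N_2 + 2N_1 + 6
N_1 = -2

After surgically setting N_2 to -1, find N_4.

0

Under do(N_2=-1), the mechanism N_2 = 3 if N_1 >= 3 else 6 is discarded; N_2 is fixed at -1.
N_4 = 2N_2 + 2N_1 + 6  [with N_2=-1, N_1=-2]  = 0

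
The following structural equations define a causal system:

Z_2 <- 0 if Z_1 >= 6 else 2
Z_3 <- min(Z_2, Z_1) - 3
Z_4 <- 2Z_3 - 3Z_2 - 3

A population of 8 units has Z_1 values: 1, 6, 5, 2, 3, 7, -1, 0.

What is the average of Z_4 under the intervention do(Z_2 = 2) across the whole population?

-12.5

The intervention sets Z_2=2 in all 8 units regardless of Z_1. Recomputing Z_4 per unit gives -13, -11, -11, -11, -11, -11, -17, -15; average -12.5.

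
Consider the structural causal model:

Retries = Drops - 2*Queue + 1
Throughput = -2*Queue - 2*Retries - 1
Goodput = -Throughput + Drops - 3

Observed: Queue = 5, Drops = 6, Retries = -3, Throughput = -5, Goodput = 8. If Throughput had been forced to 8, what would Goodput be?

Intervening sets Throughput = 8 and removes its equation (Throughput = -2*Queue - 2*Retries - 1).
Goodput = -Throughput + Drops - 3  [with Throughput=8, Drops=6]  = -5

-5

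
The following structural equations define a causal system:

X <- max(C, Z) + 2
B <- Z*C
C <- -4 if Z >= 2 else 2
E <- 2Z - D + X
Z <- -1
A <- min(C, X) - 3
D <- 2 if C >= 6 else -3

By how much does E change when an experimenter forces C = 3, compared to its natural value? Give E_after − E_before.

Under do(C=3), the mechanism C <- -4 if Z >= 2 else 2 is discarded; C is fixed at 3.
X = max(C, Z) + 2  [with C=3, Z=-1]  = 5
D = 2 if C >= 6 else -3  [with C=3]  = -3
E = 2Z - D + X  [with Z=-1, D=-3, X=5]  = 6
Without intervention: C = -4 if Z >= 2 else 2  [with Z=-1]  = 2; X = max(C, Z) + 2  [with C=2, Z=-1]  = 4; D = 2 if C >= 6 else -3  [with C=2]  = -3; E = 2Z - D + X  [with Z=-1, D=-3, X=4]  = 5.
Change = 6 − 5 = 1.

1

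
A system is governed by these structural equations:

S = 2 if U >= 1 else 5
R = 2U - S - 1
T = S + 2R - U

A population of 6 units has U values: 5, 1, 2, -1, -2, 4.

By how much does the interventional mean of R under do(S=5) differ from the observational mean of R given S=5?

do(S=5) breaks S's dependence on U. With S=5 fixed, R across the units is 4, -4, -2, -8, -10, 2, mean -3.
E[R|S=5] averages over only the 2 units with S=5 (U = -1, -2): R = -8, -10, mean -9.
Difference = -3 − (-9) = 6.

6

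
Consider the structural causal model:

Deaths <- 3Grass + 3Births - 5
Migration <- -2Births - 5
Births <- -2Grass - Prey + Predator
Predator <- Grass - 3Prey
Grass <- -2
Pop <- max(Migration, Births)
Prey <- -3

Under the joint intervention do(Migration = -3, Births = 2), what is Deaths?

Setting Migration = -3, Births = 2 by intervention discards those variables' equations.
Deaths = 3Grass + 3Births - 5  [with Grass=-2, Births=2]  = -5

-5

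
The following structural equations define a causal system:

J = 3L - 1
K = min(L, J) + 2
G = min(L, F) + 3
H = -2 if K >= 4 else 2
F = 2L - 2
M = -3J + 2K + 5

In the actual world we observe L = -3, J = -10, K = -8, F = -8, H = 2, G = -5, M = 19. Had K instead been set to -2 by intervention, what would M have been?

31

The intervention breaks the incoming arrows to K: K = min(L, J) + 2 no longer applies, and K = -2.
J = 3L - 1  [with L=-3]  = -10
M = -3J + 2K + 5  [with J=-10, K=-2]  = 31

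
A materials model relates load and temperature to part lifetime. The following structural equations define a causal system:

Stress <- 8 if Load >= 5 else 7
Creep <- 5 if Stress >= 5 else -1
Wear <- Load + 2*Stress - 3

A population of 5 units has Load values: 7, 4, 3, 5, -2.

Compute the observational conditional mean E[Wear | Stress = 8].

Observing Stress=8 restricts to units where Stress's equation naturally yields 8: Load ∈ {7, 5}. In that subpopulation Wear = 20, 18, mean 19.

19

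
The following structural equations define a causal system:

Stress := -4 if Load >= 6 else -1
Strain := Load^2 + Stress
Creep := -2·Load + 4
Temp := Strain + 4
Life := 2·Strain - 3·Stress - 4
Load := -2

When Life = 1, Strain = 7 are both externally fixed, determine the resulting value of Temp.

Under do(Life = 1, Strain = 7), each intervened variable's structural equation is replaced by its fixed value.
Temp = Strain + 4  [with Strain=7]  = 11

11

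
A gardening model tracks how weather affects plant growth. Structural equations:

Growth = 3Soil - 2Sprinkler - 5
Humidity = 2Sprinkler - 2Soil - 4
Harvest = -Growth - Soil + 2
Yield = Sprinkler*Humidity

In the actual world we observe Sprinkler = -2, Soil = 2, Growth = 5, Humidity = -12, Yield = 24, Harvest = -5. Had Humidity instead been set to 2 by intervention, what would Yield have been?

-4

Intervening sets Humidity = 2 and removes its equation (Humidity = 2Sprinkler - 2Soil - 4).
Yield = Sprinkler*Humidity  [with Sprinkler=-2, Humidity=2]  = -4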